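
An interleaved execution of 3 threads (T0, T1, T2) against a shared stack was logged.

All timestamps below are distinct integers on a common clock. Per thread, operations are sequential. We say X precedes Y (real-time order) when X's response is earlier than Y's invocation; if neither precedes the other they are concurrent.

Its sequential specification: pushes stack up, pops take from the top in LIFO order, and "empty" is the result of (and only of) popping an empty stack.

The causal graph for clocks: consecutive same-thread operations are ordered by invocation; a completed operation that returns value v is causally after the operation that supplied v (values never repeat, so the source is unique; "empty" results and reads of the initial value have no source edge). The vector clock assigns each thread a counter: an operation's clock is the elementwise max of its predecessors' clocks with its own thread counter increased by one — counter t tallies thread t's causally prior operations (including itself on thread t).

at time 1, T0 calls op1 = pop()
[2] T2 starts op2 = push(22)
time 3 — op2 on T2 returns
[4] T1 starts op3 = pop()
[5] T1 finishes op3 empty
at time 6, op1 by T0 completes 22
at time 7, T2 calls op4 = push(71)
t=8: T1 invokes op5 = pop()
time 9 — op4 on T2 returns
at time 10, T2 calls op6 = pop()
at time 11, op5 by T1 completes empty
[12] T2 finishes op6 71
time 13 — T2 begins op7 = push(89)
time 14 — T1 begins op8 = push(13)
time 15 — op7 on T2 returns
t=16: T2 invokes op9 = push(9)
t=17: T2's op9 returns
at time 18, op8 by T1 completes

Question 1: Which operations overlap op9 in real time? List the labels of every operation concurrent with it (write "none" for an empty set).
Answer: op8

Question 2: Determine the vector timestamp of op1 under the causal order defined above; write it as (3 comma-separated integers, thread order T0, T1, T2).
Answer: (1, 0, 1)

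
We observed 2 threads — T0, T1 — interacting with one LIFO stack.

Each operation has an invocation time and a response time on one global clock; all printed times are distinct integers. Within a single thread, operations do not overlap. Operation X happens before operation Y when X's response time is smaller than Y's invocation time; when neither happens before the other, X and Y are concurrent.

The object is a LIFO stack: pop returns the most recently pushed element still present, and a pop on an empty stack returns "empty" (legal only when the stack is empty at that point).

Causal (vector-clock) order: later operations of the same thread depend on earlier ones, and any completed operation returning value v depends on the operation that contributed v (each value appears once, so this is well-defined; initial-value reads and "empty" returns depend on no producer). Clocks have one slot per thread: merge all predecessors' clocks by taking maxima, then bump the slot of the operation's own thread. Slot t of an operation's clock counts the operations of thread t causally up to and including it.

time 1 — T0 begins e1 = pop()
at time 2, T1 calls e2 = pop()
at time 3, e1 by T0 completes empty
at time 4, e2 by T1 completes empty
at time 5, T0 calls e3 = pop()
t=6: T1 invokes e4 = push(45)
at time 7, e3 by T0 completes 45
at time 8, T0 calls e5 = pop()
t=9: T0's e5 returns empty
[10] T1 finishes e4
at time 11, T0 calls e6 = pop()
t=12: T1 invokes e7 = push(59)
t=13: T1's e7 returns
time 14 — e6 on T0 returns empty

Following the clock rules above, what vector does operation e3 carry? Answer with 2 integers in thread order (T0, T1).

(2, 2)

VC(e2, invoked at 2): no causal predecessors; +1 on T1 → (0, 1)
VC(e1, invoked at 1): no causal predecessors; +1 on T0 → (1, 0)
VC(e4, invoked at 6): max of VC(e2)=(0, 1), then +1 on thread T1 → (0, 2)
VC(e7, invoked at 12): max of VC(e4)=(0, 2), then +1 on thread T1 → (0, 3)
VC(e3, invoked at 5): max of VC(e1)=(1, 0), VC(e4)=(0, 2), then +1 on thread T0 → (2, 2)
VC(e5, invoked at 8): max of VC(e3)=(2, 2), then +1 on thread T0 → (3, 2)
VC(e6, invoked at 11): max of VC(e5)=(3, 2), then +1 on thread T0 → (4, 2)
target: VC(e3) = (2, 2)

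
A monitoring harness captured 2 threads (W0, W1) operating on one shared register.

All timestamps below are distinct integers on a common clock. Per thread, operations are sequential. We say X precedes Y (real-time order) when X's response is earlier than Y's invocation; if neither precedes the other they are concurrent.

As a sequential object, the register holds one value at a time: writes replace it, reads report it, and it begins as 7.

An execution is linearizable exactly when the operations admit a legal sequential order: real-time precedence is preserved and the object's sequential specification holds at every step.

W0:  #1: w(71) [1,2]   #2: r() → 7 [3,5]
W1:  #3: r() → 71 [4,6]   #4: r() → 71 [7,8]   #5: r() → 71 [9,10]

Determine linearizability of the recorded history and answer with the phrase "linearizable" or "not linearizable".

not linearizable

already the first 5 events (up to #2's response at time 5) admit no linearization; the first 4 still do
one real-time candidate order over the 2 completed operations — the register replay rejects it
every completion of the 1 pending operation (#3) was checked; none linearizes
for example #1, #2 (pending dropped) fails at step 2: #2 r() → 7 is not legal there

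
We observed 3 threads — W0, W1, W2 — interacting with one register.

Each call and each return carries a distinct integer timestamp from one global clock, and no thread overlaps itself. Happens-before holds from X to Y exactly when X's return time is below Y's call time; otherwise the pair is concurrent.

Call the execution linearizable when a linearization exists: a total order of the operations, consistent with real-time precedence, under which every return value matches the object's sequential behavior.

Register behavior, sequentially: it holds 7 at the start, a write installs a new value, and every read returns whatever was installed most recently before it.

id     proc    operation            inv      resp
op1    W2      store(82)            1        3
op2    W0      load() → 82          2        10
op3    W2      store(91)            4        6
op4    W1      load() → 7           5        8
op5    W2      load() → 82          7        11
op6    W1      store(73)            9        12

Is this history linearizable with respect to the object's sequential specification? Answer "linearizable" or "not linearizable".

not linearizable

prefix check: 1..7 passes, 1..8 fails once op4's time-8 response joins
every one of the 2 real-time-consistent orders over 3 completed register ops fails the sequential spec
include/drop combinations of the 2 pending operations (op2, op5) were all tried; none helps
sample order op1, op3, op4 (pending dropped) stalls at step 3 — op4 load() → 7 has no legal effect
sample order op1, op4, op3 (pending dropped) stalls at step 2 — op4 load() → 7 has no legal effect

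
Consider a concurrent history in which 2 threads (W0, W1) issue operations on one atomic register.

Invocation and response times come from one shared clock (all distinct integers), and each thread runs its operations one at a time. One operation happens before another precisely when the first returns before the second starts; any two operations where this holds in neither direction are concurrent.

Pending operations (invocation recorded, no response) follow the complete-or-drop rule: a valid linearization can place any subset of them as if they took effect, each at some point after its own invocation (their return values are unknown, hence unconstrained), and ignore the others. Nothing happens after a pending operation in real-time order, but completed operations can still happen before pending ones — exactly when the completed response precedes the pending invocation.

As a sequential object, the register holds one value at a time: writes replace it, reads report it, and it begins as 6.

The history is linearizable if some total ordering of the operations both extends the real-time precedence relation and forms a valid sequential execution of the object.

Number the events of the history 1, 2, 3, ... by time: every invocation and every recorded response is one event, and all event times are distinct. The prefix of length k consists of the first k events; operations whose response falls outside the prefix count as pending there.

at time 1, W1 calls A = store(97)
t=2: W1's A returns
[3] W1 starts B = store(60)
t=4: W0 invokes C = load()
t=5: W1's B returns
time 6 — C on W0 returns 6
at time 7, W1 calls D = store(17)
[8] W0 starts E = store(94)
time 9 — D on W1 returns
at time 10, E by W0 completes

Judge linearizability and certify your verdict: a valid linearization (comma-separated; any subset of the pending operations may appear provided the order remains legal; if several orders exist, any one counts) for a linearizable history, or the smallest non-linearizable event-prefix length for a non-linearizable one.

not linearizable — minimal violating prefix: 6 events

events 1..5 are fine; event 6 — the response of C at time 6 — makes the prefix non-linearizable
real-time-consistent orders of the 3 completed operations: 2 — all fail the atomic register replay
one such order, A, B, C, breaks at step 3 where C load() → 6 is illegal
one such order, A, C, B, breaks at step 2 where C load() → 6 is illegal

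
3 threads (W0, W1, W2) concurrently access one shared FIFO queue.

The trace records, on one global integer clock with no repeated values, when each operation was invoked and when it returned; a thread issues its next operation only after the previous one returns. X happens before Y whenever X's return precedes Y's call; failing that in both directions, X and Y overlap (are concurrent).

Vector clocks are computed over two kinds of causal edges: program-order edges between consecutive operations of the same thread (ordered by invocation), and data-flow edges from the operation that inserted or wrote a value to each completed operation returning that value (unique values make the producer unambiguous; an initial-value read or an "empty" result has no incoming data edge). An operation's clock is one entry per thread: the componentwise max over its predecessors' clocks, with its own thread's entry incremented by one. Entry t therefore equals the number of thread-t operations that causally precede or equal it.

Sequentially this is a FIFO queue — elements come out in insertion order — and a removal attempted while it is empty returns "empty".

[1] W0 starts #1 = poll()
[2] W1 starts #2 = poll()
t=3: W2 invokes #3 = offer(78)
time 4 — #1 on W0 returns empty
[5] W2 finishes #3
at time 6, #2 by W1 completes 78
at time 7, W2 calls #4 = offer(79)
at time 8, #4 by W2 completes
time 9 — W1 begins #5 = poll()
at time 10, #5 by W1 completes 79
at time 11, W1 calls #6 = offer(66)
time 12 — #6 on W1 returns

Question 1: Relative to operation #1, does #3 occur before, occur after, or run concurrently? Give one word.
Answer: concurrent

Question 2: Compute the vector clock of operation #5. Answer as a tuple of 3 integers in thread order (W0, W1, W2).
Answer: (0, 2, 2)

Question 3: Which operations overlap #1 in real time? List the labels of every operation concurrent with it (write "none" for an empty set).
Answer: #2, #3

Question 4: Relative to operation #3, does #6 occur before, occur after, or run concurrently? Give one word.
Answer: after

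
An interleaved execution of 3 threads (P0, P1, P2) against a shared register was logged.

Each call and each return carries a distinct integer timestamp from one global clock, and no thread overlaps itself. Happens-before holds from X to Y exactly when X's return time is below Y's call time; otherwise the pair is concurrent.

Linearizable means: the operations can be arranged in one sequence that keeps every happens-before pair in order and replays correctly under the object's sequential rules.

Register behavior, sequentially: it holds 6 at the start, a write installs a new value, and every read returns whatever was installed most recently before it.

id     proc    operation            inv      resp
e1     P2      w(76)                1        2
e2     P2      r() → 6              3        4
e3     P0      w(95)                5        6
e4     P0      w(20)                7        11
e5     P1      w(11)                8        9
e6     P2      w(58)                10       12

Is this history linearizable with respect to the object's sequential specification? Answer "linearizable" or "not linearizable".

through event 3 a valid linearization exists; event 4 (e2 responding at time 4) ends that
exactly one order of the 2 completed ops respects real time; the register replay fails
one such order, e1, e2, breaks at step 2 where e2 r() → 6 is illegal

not linearizable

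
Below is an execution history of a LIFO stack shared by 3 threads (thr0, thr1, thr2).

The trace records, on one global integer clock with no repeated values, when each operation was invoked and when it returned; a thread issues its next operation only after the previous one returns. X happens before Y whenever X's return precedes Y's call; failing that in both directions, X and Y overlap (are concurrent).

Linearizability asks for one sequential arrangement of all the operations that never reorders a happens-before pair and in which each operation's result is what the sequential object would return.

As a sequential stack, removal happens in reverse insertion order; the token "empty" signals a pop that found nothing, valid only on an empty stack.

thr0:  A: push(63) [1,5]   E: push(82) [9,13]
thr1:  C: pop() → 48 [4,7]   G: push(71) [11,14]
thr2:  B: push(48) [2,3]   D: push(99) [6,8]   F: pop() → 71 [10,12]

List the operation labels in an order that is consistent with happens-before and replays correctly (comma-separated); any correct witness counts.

A, B, C, D, E, G, F

1. A push(63), leaving stack <63>
2. B push(48), leaving stack <63,48>
3. C pop() → 48, leaving stack <63>
4. D push(99), leaving stack <63,99>
5. E push(82), leaving stack <63,99,82>
6. G push(71), leaving stack <63,99,82,71>
7. F pop() → 71, leaving stack <63,99,82>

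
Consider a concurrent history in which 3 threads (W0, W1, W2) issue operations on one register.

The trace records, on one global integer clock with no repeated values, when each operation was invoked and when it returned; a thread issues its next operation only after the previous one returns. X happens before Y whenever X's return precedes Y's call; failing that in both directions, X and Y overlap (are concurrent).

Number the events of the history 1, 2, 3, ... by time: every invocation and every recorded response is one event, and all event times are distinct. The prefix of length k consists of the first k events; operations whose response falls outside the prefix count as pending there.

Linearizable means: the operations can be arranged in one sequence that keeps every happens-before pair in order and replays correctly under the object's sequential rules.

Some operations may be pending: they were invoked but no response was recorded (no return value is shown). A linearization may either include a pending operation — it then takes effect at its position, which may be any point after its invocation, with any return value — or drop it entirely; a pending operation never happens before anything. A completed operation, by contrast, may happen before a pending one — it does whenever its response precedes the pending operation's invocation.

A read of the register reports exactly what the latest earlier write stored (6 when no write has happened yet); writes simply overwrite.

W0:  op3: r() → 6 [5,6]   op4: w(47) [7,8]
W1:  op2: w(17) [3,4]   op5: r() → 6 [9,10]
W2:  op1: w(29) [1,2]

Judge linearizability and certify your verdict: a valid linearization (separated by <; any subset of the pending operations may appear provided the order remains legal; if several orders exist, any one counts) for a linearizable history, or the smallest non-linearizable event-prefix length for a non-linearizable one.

cut after 5 events: linearizable; cut after 6 events (op3 responds, time 6): not linearizable
the sole real-time-consistent order of 3 completed operations fails the register replay
take op1, op2, op3: step 3 already fails, because op3 r() → 6 cannot occur there

not linearizable — minimal violating prefix: 6 events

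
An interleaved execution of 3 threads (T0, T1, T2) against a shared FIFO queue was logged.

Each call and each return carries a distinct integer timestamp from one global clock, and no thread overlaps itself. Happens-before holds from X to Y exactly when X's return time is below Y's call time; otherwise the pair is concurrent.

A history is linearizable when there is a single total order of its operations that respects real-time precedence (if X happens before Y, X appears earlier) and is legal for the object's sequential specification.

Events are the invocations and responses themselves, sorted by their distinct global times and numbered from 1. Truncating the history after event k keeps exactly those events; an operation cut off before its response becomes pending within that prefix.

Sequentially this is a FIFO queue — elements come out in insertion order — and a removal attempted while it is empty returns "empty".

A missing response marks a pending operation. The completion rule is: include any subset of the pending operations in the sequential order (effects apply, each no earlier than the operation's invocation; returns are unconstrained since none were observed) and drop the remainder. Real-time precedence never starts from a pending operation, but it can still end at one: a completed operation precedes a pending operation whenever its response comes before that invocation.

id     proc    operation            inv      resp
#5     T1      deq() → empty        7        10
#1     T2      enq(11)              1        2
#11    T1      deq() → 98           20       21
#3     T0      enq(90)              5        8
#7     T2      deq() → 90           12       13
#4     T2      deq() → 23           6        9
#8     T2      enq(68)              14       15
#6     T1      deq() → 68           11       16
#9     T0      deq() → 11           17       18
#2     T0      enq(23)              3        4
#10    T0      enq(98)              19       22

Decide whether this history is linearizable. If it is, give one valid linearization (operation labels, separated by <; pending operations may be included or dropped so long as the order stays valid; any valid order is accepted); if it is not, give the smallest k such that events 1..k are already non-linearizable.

not linearizable — minimal violating prefix: 10 events

the violation lands at event 10, #5's response at time 10: events 1..9 linearize, events 1..10 do not
no legal order exists: 6 real-time-consistent candidates over 5 completed FIFO queue operations, all rejected
sample order #1, #2, #3, #4, #5 stalls at step 4 — #4 deq() → 23 has no legal effect
sample order #1, #2, #3, #5, #4 stalls at step 4 — #5 deq() → empty has no legal effect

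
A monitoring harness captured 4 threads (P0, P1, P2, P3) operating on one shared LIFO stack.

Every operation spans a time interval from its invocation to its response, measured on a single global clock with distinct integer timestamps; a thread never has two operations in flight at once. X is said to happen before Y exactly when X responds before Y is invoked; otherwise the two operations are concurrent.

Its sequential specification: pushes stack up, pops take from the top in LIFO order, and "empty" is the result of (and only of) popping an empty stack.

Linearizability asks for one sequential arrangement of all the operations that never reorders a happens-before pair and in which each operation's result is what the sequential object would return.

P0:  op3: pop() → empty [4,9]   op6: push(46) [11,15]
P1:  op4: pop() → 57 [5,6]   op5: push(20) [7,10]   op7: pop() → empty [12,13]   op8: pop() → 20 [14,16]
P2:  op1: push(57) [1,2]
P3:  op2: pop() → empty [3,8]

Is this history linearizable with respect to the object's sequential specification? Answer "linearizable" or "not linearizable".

cut after 12 events: linearizable; cut after 13 events (op7 responds, time 13): not linearizable
12 orders of the 6 completed LIFO stack ops respect real time; none is legal
completion choices over the 1 pending operation (op6) were checked; none helps
take op1, op2, op3, op4, op5, op7 (pending dropped): step 2 already fails, because op2 pop() → empty cannot occur there
take op1, op2, op4, op3, op5, op7 (pending dropped): step 2 already fails, because op2 pop() → empty cannot occur there

not linearizable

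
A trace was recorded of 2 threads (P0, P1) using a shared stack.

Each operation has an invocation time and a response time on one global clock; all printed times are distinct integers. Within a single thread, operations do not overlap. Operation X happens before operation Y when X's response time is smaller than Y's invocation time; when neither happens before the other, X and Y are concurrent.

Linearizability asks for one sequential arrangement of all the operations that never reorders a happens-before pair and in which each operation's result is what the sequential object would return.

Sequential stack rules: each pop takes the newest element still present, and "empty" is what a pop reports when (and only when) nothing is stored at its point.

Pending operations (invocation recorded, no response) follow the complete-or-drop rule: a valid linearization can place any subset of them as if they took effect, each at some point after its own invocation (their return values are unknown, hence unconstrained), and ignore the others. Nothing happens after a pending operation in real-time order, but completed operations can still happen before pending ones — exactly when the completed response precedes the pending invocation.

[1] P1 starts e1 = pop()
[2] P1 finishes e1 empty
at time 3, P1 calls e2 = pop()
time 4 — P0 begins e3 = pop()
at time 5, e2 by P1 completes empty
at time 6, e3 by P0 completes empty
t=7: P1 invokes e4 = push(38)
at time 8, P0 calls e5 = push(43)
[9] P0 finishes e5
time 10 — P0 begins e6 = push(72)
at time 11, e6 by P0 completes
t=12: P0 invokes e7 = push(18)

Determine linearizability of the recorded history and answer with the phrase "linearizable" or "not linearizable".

linearizable

a witness: e1, e2, e3, e4, e5, e6
after step 1 (e1 pop() → empty): stack <>
after step 2 (e2 pop() → empty): stack <>
after step 3 (e3 pop() → empty): stack <>
after step 4 (e4 push(38) (pending, included)): stack <38>
after step 5 (e5 push(43)): stack <38,43>
after step 6 (e6 push(72)): stack <38,43,72>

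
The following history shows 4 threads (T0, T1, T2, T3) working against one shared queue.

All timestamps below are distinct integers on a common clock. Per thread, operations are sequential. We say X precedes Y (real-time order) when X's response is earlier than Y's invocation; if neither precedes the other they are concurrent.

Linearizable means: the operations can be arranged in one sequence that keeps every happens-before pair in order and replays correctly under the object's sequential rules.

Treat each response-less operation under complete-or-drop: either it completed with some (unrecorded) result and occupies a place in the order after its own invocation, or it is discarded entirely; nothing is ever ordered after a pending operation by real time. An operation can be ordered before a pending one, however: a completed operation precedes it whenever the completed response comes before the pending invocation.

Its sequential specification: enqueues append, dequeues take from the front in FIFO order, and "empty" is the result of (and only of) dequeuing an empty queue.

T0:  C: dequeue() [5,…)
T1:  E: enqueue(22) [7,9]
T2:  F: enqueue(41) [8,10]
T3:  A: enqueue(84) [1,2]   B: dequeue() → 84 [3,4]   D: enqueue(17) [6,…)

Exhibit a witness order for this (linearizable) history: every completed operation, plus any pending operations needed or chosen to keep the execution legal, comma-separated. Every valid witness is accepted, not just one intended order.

A, B, C, D, E, F

step 1: A enqueue(84) — queue <84>
step 2: B dequeue() → 84 — queue <>
step 3: C dequeue() (pending, included) — queue <>
step 4: D enqueue(17) (pending, included) — queue <17>
step 5: E enqueue(22) — queue <17,22>
step 6: F enqueue(41) — queue <17,22,41>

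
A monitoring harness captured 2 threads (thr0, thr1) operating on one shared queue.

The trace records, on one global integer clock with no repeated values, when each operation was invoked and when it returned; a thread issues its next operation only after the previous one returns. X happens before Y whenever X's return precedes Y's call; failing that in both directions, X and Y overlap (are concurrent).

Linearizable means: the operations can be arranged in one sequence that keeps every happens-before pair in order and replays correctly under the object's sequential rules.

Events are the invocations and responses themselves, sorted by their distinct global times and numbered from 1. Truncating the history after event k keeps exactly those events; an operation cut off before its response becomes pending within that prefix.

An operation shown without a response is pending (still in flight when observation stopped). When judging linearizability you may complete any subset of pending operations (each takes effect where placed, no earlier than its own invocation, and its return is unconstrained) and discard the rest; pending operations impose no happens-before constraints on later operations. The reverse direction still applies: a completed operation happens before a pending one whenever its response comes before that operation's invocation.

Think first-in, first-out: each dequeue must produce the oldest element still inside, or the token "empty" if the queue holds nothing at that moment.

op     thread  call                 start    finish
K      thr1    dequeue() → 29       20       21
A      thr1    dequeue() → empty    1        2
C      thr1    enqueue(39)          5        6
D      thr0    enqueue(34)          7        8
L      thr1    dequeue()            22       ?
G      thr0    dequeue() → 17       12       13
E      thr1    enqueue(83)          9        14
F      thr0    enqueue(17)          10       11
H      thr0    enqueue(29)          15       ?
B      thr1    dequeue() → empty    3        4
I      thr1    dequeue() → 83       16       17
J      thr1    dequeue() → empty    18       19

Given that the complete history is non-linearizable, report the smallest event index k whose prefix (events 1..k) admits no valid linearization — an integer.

events 1..12 are linearizable, e.g. via A, B, C, D, E, F:
1. A dequeue() → empty, leaving queue <>
2. B dequeue() → empty, leaving queue <>
3. C enqueue(39), leaving queue <39>
4. D enqueue(34), leaving queue <39,34>
5. E enqueue(83) (pending, included), leaving queue <39,34,83>
6. F enqueue(17), leaving queue <39,34,83,17>
include event 13 — G responding at 13 — and every candidate order breaks
no escape via the 1 pending operation (E): every completion choice fails
one such order, A, B, C, D, F, G (pending dropped), breaks at step 6 where G dequeue() → 17 is illegal

13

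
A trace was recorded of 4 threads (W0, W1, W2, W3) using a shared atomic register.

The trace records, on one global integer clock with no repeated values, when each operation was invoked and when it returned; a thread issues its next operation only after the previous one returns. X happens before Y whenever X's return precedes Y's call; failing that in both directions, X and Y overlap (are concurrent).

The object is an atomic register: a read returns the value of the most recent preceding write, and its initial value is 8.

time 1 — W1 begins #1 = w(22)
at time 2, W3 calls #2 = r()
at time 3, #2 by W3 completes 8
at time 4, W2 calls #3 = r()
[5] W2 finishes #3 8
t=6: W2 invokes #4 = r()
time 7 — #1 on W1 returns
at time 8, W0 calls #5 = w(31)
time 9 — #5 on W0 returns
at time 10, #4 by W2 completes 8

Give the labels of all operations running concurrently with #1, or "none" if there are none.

#2, #3, #4

#1 runs from 1 to 7; window-overlapping ops are concurrent
#2 [2,3]: concurrent
#3 [4,5]: concurrent
#4 [6,10]: concurrent
#5 [8,9]: after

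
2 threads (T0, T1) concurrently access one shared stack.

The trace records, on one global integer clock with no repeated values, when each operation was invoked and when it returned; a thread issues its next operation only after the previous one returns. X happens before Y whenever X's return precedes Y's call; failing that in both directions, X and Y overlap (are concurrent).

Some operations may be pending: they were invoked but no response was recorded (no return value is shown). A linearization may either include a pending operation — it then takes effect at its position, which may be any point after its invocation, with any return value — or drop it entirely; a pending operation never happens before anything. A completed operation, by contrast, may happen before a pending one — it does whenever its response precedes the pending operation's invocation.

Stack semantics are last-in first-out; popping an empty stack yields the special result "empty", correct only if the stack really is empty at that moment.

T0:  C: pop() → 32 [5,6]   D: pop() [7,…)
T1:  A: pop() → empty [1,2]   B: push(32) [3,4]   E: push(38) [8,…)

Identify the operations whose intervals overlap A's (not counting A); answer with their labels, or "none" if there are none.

A spans [1,2]: anything still running between times 1 and 2 counts as concurrent
B [3,4]: after
C [5,6]: after
D [7,…): after
E [8,…): after

none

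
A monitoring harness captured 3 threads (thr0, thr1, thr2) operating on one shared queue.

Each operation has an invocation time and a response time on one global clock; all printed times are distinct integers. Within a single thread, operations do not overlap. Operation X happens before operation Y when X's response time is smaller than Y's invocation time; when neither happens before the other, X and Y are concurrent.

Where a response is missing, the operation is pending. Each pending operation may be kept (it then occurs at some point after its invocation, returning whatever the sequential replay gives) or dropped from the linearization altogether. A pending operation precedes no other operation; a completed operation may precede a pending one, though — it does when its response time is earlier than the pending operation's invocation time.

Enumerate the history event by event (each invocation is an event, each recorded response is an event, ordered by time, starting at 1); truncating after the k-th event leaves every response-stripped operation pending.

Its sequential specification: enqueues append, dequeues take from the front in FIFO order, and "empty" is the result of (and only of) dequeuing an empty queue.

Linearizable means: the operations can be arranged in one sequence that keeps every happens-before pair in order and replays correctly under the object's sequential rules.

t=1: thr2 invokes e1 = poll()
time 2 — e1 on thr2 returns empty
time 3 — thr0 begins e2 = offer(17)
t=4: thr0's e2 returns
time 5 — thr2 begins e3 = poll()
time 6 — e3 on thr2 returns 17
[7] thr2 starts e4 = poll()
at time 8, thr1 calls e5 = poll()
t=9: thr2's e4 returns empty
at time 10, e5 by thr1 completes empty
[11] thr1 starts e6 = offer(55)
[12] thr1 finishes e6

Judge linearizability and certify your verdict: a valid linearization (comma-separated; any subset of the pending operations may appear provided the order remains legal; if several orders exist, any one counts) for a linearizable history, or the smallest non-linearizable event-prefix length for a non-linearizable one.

after step 1 (e1 poll() → empty): queue <>
after step 2 (e2 offer(17)): queue <17>
after step 3 (e3 poll() → 17): queue <>
after step 4 (e4 poll() → empty): queue <>
after step 5 (e5 poll() → empty): queue <>
after step 6 (e6 offer(55)): queue <55>

linearizable — witness: e1, e2, e3, e4, e5, e6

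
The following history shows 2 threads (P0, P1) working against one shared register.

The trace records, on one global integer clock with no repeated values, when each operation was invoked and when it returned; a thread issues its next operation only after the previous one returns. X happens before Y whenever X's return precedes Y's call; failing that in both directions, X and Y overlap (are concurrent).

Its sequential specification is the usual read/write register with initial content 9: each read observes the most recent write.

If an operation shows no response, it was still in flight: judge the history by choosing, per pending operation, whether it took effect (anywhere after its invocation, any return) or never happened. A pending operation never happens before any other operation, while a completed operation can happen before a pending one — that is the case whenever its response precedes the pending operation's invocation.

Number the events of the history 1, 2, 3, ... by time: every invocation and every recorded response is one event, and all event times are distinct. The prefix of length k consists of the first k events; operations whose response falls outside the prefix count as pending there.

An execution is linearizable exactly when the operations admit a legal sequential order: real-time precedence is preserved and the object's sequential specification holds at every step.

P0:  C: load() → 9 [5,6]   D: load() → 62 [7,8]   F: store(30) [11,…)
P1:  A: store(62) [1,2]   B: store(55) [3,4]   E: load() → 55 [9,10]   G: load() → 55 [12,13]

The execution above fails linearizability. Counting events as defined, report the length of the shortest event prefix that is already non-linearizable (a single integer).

6

events 1..5 are linearizable; a witness order is A, B:
after step 1 (A store(62)): value 62
after step 2 (B store(55)): value 55
once event 6 joins (C's response, time 6), exhaustive search finds no witness
take A, B, C: step 3 already fails, because C load() → 9 cannot occur there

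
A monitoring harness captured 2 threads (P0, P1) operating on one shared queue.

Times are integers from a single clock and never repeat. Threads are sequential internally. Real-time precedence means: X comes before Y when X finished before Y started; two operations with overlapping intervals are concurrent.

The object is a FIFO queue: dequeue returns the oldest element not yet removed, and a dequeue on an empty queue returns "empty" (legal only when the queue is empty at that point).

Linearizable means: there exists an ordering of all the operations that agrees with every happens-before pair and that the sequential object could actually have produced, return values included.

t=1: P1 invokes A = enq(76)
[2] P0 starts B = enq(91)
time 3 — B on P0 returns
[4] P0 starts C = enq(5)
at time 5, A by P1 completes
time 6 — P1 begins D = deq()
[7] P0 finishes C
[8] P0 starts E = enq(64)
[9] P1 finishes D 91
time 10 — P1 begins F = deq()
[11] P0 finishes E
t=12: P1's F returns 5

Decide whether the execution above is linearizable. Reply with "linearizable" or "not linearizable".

linearizable

one valid linearization: B, C, A, D, E, F
after step 1 (B enq(91)): queue <91>
after step 2 (C enq(5)): queue <91,5>
after step 3 (A enq(76)): queue <91,5,76>
after step 4 (D deq() → 91): queue <5,76>
after step 5 (E enq(64)): queue <5,76,64>
after step 6 (F deq() → 5): queue <76,64>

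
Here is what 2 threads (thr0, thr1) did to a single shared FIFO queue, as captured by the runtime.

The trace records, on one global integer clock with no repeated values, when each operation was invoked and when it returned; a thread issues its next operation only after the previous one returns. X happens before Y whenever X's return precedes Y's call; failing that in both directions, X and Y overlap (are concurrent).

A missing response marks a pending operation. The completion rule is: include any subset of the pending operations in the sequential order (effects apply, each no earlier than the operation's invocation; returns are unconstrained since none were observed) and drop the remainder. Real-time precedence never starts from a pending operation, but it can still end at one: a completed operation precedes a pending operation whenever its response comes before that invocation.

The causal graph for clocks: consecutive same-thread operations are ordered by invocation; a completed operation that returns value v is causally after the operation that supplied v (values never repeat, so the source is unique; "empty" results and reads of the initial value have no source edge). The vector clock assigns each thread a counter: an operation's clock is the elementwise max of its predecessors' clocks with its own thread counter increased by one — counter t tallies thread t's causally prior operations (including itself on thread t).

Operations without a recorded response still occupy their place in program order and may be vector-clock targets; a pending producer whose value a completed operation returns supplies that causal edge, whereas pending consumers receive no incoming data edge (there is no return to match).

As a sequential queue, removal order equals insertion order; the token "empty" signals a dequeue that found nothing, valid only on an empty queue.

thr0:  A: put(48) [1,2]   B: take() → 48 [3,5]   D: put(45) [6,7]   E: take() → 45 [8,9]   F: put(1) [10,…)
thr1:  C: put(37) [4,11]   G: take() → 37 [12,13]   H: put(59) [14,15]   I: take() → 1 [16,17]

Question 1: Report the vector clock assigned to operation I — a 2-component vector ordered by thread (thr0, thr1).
Answer: (5, 4)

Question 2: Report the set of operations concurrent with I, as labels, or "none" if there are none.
Answer: F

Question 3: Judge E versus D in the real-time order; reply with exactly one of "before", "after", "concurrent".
Answer: after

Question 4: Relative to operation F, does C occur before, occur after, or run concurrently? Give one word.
Answer: concurrent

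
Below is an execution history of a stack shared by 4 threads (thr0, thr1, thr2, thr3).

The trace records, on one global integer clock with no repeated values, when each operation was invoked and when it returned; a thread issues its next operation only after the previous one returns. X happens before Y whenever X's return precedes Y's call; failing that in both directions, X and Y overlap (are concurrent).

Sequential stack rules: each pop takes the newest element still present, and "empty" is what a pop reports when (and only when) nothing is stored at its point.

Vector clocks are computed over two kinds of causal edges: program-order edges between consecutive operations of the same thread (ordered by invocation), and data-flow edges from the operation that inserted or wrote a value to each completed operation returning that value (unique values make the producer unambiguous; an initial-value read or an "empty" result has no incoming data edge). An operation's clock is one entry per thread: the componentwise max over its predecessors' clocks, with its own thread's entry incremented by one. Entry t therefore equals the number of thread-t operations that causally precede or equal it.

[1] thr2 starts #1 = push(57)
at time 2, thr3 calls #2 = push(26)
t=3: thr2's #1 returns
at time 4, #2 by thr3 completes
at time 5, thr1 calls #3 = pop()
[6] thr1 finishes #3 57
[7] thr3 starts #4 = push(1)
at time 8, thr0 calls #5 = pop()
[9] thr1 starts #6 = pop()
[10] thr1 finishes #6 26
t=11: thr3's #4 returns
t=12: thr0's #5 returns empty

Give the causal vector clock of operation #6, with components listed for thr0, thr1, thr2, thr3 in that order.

(0, 2, 1, 1)

VC(#2, invoked at 2): no causal predecessors; +1 on thr3 → (0, 0, 0, 1)
VC(#1, invoked at 1): no causal predecessors; +1 on thr2 → (0, 0, 1, 0)
VC(#5, invoked at 8): no causal predecessors; +1 on thr0 → (1, 0, 0, 0)
VC(#4, invoked at 7): max of VC(#2)=(0, 0, 0, 1), then +1 on thread thr3 → (0, 0, 0, 2)
VC(#3, invoked at 5): max of VC(#1)=(0, 0, 1, 0), then +1 on thread thr1 → (0, 1, 1, 0)
VC(#6, invoked at 9): max of VC(#2)=(0, 0, 0, 1), VC(#3)=(0, 1, 1, 0), then +1 on thread thr1 → (0, 2, 1, 1)
target: VC(#6) = (0, 2, 1, 1)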